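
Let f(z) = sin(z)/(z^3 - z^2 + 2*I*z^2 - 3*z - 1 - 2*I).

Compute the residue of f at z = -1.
Write f(z) = P(z)/Q(z) with P(z) = sin(z) and Q(z) = z^3 - z^2 + 2*I*z^2 - 3*z - 1 - 2*I.
The denominator factors as Q(z) = (z + 1)*(z + I)*(z - 2 + I), so z = -1 is a simple zero of Q and P is analytic there; z = -1 is therefore a simple pole and
  Res(f, z₀) = P(z₀)/Q'(z₀).

Q'(z) = 3*z^2 - 2*z + 4*I*z - 3, so Q'(-1) = 2 - 4*I.
P(-1) = -sin(1).

Res(f, -1) = (-sin(1))/(2 - 4*I) = (-1/10 - I/5)*sin(1)

Final answer: (-1/10 - I/5)*sin(1)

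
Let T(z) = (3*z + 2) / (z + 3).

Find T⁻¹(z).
Set w = T(z) = (3*z + 2) / (z + 3) and solve for z:
  w*(z + 3) = 3*z + 2
  3*w + z*(w - 3) - 2 = 0
  z*(w - 3) = 2 - 3*w
  z = (3*w - 2)/(3 - w)
Renaming the variable, T⁻¹(z) = (3*z - 2)/(-z + 3) = (-3*z + 2)/(z - 3).
(Check: ad - bc = 7 ≠ 0, so T is invertible.)

Final answer: (-3*z + 2)/(z - 3)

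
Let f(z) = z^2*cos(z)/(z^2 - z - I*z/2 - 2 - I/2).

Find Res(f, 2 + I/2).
(49/37 + 33*I/74)*cos(2 + I/2)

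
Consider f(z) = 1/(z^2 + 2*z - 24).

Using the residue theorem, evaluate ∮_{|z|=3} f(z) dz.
By the residue theorem, ∮_C f(z) dz = 2πi · (sum of the residues of f at the poles inside |z| = 3).

The denominator factors as (z - 4)*(z + 6), so the singularities of f are simple poles at z = 4, z = -6.
  |4|² = 16 > 9 = 3², so this pole is outside the contour.
  |-6|² = 36 > 9 = 3², so this pole is outside the contour.

No pole lies inside the contour, so f is analytic on and inside C and the integral is 0 (Cauchy's theorem).

Final answer: 0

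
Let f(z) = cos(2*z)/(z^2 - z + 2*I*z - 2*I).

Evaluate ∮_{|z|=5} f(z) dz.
pi*(-4/5 - 2*I/5)*cosh(4) + pi*(4/5 + 2*I/5)*cos(2)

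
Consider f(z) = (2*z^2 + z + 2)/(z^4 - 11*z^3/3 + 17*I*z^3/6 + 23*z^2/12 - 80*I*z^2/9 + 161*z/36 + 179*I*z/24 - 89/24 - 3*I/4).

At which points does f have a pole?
The singularities of f are the zeros of the denominator. Factoring,
  z^4 - 11*z^3/3 + 17*I*z^3/6 + 23*z^2/12 - 80*I*z^2/9 + 161*z/36 + 179*I*z/24 - 89/24 - 3*I/4 = (z - 3/2 + I/3)*(z + I)*(z - 3/2)*(z - 2/3 + 3*I/2)
so the candidates are z = 3/2 - I/3, z = -I, z = 3/2, z = 2/3 - 3*I/2.

Check the numerator P(z) = 2*z^2 + z + 2 at each one:
  P(3/2 - I/3) = 70/9 - 7*I/3 ≠ 0, so z = 3/2 - I/3 is a (simple) pole.
  P(-I) = -I ≠ 0, so z = -I is a (simple) pole.
  P(3/2) = 8 ≠ 0, so z = 3/2 is a (simple) pole.
  P(2/3 - 3*I/2) = -17/18 - 11*I/2 ≠ 0, so z = 2/3 - 3*I/2 is a (simple) pole.

Poles of f: {-I, 2/3 - 3*I/2, 3/2 - I/3, 3/2}

Final answer: {-I, 2/3 - 3*I/2, 3/2 - I/3, 3/2}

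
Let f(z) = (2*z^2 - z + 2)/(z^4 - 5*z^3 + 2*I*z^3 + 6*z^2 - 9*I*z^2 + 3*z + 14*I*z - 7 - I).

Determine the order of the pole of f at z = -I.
Factor the denominator:
  z^4 - 5*z^3 + 2*I*z^3 + 6*z^2 - 9*I*z^2 + 3*z + 14*I*z - 7 - I = (z + I)^2*(z - 3 + I)*(z - 2 - I)

The numerator P(z) = 2*z^2 - z + 2 has P(-I) = I ≠ 0, so no factor of (z + I) cancels.
Near z = -I we can therefore write f(z) = g(z)/(z + I)^2 with g analytic at -I and g(-I) ≠ 0 (g is the numerator divided by the remaining denominator factors).

Hence z = -I is a pole of order 2.

Final answer: 2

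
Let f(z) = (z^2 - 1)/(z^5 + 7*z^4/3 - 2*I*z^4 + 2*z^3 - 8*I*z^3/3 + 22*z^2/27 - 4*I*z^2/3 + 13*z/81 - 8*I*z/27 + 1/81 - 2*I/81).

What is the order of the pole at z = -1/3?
Factor the denominator:
  z^5 + 7*z^4/3 - 2*I*z^4 + 2*z^3 - 8*I*z^3/3 + 22*z^2/27 - 4*I*z^2/3 + 13*z/81 - 8*I*z/27 + 1/81 - 2*I/81 = (z + 1/3)^4*(z + 1 - 2*I)

The numerator P(z) = z^2 - 1 has P(-1/3) = -8/9 ≠ 0, so no factor of (z + 1/3) cancels.
Near z = -1/3 we can therefore write f(z) = g(z)/(z + 1/3)^4 with g analytic at -1/3 and g(-1/3) ≠ 0 (g is the numerator divided by the remaining denominator factors).

Hence z = -1/3 is a pole of order 4.

Final answer: 4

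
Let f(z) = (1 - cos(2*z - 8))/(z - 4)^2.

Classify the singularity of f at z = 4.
Let u = z - 4. The argument of cos is 2*z - 8 = 2u, so
  f = (1 - cos(2u))/u^2 = ((2u)^2/2 - (2u)^4/24 + ...)/u^2 = 2 - (2/3)*u^2 + ...
The Laurent expansion about u = 0 has no negative powers; equivalently lim_{z→4} f(z) = 2 exists and is finite.
So the singularity is removable.

Final answer: removable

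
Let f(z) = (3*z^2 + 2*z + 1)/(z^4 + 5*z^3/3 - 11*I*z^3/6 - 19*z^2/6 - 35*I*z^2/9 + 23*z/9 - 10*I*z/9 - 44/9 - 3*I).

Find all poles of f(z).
The singularities of f are the zeros of the denominator. Factoring,
  z^4 + 5*z^3/3 - 11*I*z^3/6 - 19*z^2/6 - 35*I*z^2/9 + 23*z/9 - 10*I*z/9 - 44/9 - 3*I = (z - 1 - 3*I/2)*(z + I)*(z + 3 - I/3)*(z - 1/3 - I)
so the candidates are z = 1 + 3*I/2, z = -I, z = -3 + I/3, z = 1/3 + I.

Check the numerator P(z) = 3*z^2 + 2*z + 1 at each one:
  P(1 + 3*I/2) = -3/4 + 12*I ≠ 0, so z = 1 + 3*I/2 is a (simple) pole.
  P(-I) = -2 - 2*I ≠ 0, so z = -I is a (simple) pole.
  P(-3 + I/3) = 65/3 - 16*I/3 ≠ 0, so z = -3 + I/3 is a (simple) pole.
  P(1/3 + I) = -1 + 4*I ≠ 0, so z = 1/3 + I is a (simple) pole.

Poles of f: {-3 + I/3, -I, 1/3 + I, 1 + 3*I/2}

Final answer: {-3 + I/3, -I, 1/3 + I, 1 + 3*I/2}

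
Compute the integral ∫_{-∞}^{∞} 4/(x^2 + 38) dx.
2*sqrt(38)*pi/19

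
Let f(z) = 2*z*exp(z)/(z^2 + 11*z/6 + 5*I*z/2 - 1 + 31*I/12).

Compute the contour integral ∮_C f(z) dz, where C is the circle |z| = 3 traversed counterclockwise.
pi*(138/29 + 26*I/29)*exp(-1/3 - 3*I/2) + pi*(-138/29 + 90*I/29)*exp(-3/2 - I)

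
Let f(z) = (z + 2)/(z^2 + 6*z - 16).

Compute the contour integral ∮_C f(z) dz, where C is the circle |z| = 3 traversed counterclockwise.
By the residue theorem, ∮_C f(z) dz = 2πi · (sum of the residues of f at the poles inside |z| = 3).

The denominator factors as (z + 8)*(z - 2), so the singularities of f are simple poles at z = -8, z = 2.
  |-8|² = 64 > 9 = 3², so this pole is outside the contour.
  |2|² = 4 < 9 = 3², so this pole is inside the contour.

With P(z) = z + 2 and Q(z) = z^2 + 6*z - 16, each pole is simple, so Res(f, z₀) = P(z₀)/Q'(z₀) with Q'(z) = 2*z + 6.
  Res(f, 2) = P(2)/Q'(2) = (4)/(10) = 2/5

∮_C f(z) dz = 2πi · (2/5) = 4*I*pi/5

Final answer: 4*I*pi/5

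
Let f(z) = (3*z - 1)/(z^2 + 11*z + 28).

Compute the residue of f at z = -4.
-13/3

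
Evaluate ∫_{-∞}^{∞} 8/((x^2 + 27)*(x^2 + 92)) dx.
Let f(z) = 8/((z^2 + 27)*(z^2 + 92)). The denominator has no real zeros and deg Q - deg P = 4 ≥ 2, so the integral of f over the upper semicircle |z| = R tends to 0 as R → ∞. Closing the contour in the upper half-plane,
  ∫_{-∞}^{∞} f(x) dx = 2πi · Σ Res(f, z_k)  over the poles with Im z_k > 0.

Zeros of the denominator: z^2 + 92 = 0 gives z = ±2*sqrt(23)*I; z^2 + 27 = 0 gives z = ±3*sqrt(3)*I.
Upper half-plane: z = 2*sqrt(23)*I, z = 3*sqrt(3)*I (simple).

Each pole is a simple zero of Q(z) = z^4 + 119*z^2 + 2484, so Res(f, z₀) = P(z₀)/Q'(z₀) with P(z) = 8, Q'(z) = 4*z^3 + 238*z:
  Res(f, 2*sqrt(23)*I) = (8)/(-260*sqrt(23)*I) = 2*sqrt(23)*I/1495
  Res(f, 3*sqrt(3)*I) = (8)/(390*sqrt(3)*I) = -4*sqrt(3)*I/585

Sum of residues: 2*I*(-46*sqrt(3) + 9*sqrt(23))/13455
∫_{-∞}^{∞} f(x) dx = 2πi · (2*I*(-46*sqrt(3) + 9*sqrt(23))/13455) = 4*pi*(-9*sqrt(23) + 46*sqrt(3))/13455

Final answer: 4*pi*(-9*sqrt(23) + 46*sqrt(3))/13455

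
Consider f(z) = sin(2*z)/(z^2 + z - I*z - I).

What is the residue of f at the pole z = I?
Write f(z) = P(z)/Q(z) with P(z) = sin(2*z) and Q(z) = z^2 + z - I*z - I.
The denominator factors as Q(z) = (z - I)*(z + 1), so z = I is a simple zero of Q and P is analytic there; z = I is therefore a simple pole and
  Res(f, z₀) = P(z₀)/Q'(z₀).

Q'(z) = 2*z + 1 - I, so Q'(I) = 1 + I.
P(I) = I*sinh(2).

Res(f, I) = (I*sinh(2))/(1 + I) = (1/2 + I/2)*sinh(2)

Final answer: (1/2 + I/2)*sinh(2)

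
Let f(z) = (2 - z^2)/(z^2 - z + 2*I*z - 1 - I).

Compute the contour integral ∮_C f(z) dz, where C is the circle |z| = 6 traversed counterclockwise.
By the residue theorem, ∮_C f(z) dz = 2πi · (sum of the residues of f at the poles inside |z| = 6).

The denominator factors as (z - 1 + I)*(z + I), so the singularities of f are simple poles at z = 1 - I, z = -I.
  |1 - I|² = 2 < 36 = 6², so this pole is inside the contour.
  |-I|² = 1 < 36 = 6², so this pole is inside the contour.

With P(z) = 2 - z^2 and Q(z) = z^2 - z + 2*I*z - 1 - I, each pole is simple, so Res(f, z₀) = P(z₀)/Q'(z₀) with Q'(z) = 2*z - 1 + 2*I.
  Res(f, 1 - I) = P(1 - I)/Q'(1 - I) = (2 + 2*I)/(1) = 2 + 2*I
  Res(f, -I) = P(-I)/Q'(-I) = (3)/(-1) = -3

Sum of residues inside C: -1 + 2*I
∮_C f(z) dz = 2πi · (-1 + 2*I) = pi*(-4 - 2*I)

Final answer: pi*(-4 - 2*I)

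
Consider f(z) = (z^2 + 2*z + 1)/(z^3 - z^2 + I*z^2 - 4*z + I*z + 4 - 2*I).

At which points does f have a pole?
The singularities of f are the zeros of the denominator. Factoring,
  z^3 - z^2 + I*z^2 - 4*z + I*z + 4 - 2*I = (z + 2)*(z - 1)*(z - 2 + I)
so the candidates are z = -2, z = 1, z = 2 - I.

Check the numerator P(z) = z^2 + 2*z + 1 at each one:
  P(-2) = 1 ≠ 0, so z = -2 is a (simple) pole.
  P(1) = 4 ≠ 0, so z = 1 is a (simple) pole.
  P(2 - I) = 8 - 6*I ≠ 0, so z = 2 - I is a (simple) pole.

Poles of f: {-2, 1, 2 - I}

Final answer: {-2, 1, 2 - I}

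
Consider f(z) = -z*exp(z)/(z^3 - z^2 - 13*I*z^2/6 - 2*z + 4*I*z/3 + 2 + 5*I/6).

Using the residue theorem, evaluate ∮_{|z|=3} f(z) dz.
By the residue theorem, ∮_C f(z) dz = 2πi · (sum of the residues of f at the poles inside |z| = 3).

The denominator factors as (z - 1)*(z + 1 - 2*I/3)*(z - 1 - 3*I/2), so the singularities of f are simple poles at z = 1, z = -1 + 2*I/3, z = 1 + 3*I/2.
  |1|² = 1 < 9 = 3², so this pole is inside the contour.
  |-1 + 2*I/3|² = 13/9 < 9 = 3², so this pole is inside the contour.
  |1 + 3*I/2|² = 13/4 < 9 = 3², so this pole is inside the contour.

With P(z) = -z*exp(z) and Q(z) = z^3 - z^2 - 13*I*z^2/6 - 2*z + 4*I*z/3 + 2 + 5*I/6, each pole is simple, so Res(f, z₀) = P(z₀)/Q'(z₀) with Q'(z) = 3*z^2 - 2*z - 13*I*z/3 - 2 + 4*I/3.
  Res(f, 1) = P(1)/Q'(1) = (-exp(1))/(-1 - 3*I) = exp(1)*(1/10 - 3*I/10)
  Res(f, -1 + 2*I/3) = P(-1 + 2*I/3)/Q'(-1 + 2*I/3) = ((1 - 2*I/3)*exp(-1 + 2*I/3))/(41/9 + I/3) = (27/130 - 21*I/130)*exp(-1 + 2*I/3)
  Res(f, 1 + 3*I/2) = P(1 + 3*I/2)/Q'(1 + 3*I/2) = ((-1 - 3*I/2)*exp(1 + 3*I/2))/(-5/4 + 3*I) = (-4/13 + 6*I/13)*exp(1 + 3*I/2)

Sum of residues inside C: exp(1)*(1/10 - 3*I/10) + (-4/13 + 6*I/13)*exp(1 + 3*I/2) + (27/130 - 21*I/130)*exp(-1 + 2*I/3)
∮_C f(z) dz = 2πi · (exp(1)*(1/10 - 3*I/10) + (-4/13 + 6*I/13)*exp(1 + 3*I/2) + (27/130 - 21*I/130)*exp(-1 + 2*I/3)) = pi*(-12/13 - 8*I/13)*exp(1 + 3*I/2) + pi*(21/65 + 27*I/65)*exp(-1 + 2*I/3) + exp(1)*pi*(3/5 + I/5)

Final answer: pi*(-12/13 - 8*I/13)*exp(1 + 3*I/2) + pi*(21/65 + 27*I/65)*exp(-1 + 2*I/3) + exp(1)*pi*(3/5 + I/5)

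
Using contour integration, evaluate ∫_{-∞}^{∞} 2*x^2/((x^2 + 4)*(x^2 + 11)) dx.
Let f(z) = 2*z^2/((z^2 + 4)*(z^2 + 11)). The denominator has no real zeros and deg Q - deg P = 2 ≥ 2, so the integral of f over the upper semicircle |z| = R tends to 0 as R → ∞. Closing the contour in the upper half-plane,
  ∫_{-∞}^{∞} f(x) dx = 2πi · Σ Res(f, z_k)  over the poles with Im z_k > 0.

Zeros of the denominator: z^2 + 11 = 0 gives z = ±sqrt(11)*I; z^2 + 4 = 0 gives z = ±2*I.
Upper half-plane: z = 2*I, z = sqrt(11)*I (simple).

Each pole is a simple zero of Q(z) = z^4 + 15*z^2 + 44, so Res(f, z₀) = P(z₀)/Q'(z₀) with P(z) = 2*z^2, Q'(z) = 4*z^3 + 30*z:
  Res(f, 2*I) = (-8)/(28*I) = 2*I/7
  Res(f, sqrt(11)*I) = (-22)/(-14*sqrt(11)*I) = -sqrt(11)*I/7

Sum of residues: I*(2 - sqrt(11))/7
∫_{-∞}^{∞} f(x) dx = 2πi · (I*(2 - sqrt(11))/7) = 2*pi*(-2 + sqrt(11))/7

Final answer: 2*pi*(-2 + sqrt(11))/7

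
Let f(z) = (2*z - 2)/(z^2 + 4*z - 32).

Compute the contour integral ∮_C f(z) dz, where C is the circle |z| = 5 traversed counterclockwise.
By the residue theorem, ∮_C f(z) dz = 2πi · (sum of the residues of f at the poles inside |z| = 5).

The denominator factors as (z - 4)*(z + 8), so the singularities of f are simple poles at z = 4, z = -8.
  |4|² = 16 < 25 = 5², so this pole is inside the contour.
  |-8|² = 64 > 25 = 5², so this pole is outside the contour.

With P(z) = 2*z - 2 and Q(z) = z^2 + 4*z - 32, each pole is simple, so Res(f, z₀) = P(z₀)/Q'(z₀) with Q'(z) = 2*z + 4.
  Res(f, 4) = P(4)/Q'(4) = (6)/(12) = 1/2

∮_C f(z) dz = 2πi · (1/2) = I*pi

Final answer: I*pi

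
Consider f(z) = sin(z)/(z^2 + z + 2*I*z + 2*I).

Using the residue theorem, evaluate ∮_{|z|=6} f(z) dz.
By the residue theorem, ∮_C f(z) dz = 2πi · (sum of the residues of f at the poles inside |z| = 6).

The denominator factors as (z + 2*I)*(z + 1), so the singularities of f are simple poles at z = -2*I, z = -1.
  |-2*I|² = 4 < 36 = 6², so this pole is inside the contour.
  |-1|² = 1 < 36 = 6², so this pole is inside the contour.

With P(z) = sin(z) and Q(z) = z^2 + z + 2*I*z + 2*I, each pole is simple, so Res(f, z₀) = P(z₀)/Q'(z₀) with Q'(z) = 2*z + 1 + 2*I.
  Res(f, -2*I) = P(-2*I)/Q'(-2*I) = (-I*sinh(2))/(1 - 2*I) = (2/5 - I/5)*sinh(2)
  Res(f, -1) = P(-1)/Q'(-1) = (-sin(1))/(-1 + 2*I) = (1/5 + 2*I/5)*sin(1)

Sum of residues inside C: (2/5 - I/5)*sinh(2) + (1/5 + 2*I/5)*sin(1)
∮_C f(z) dz = 2πi · ((2/5 - I/5)*sinh(2) + (1/5 + 2*I/5)*sin(1)) = pi*(-4/5 + 2*I/5)*sin(1) + pi*(2/5 + 4*I/5)*sinh(2)

Final answer: pi*(-4/5 + 2*I/5)*sin(1) + pi*(2/5 + 4*I/5)*sinh(2)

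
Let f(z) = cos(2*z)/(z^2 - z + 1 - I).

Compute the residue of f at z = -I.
(-1/5 + 2*I/5)*cosh(2)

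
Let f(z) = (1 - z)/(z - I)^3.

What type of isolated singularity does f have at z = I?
Write f(z) = g(z)/(z - I)^3 with g(z) = 1 - z.
g is entire and g(I) = 1 - I ≠ 0, so no factor of (z - I) cancels: the Laurent expansion of f about z = I starts at the power -3, i.e. lim_{z→z₀} (z - z₀)^3 f(z) = 1 - I is finite and nonzero.
So z = I is a pole of order 3.

Final answer: pole of order 3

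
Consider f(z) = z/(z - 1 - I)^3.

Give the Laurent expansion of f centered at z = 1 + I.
Put w = z - (1 + I), i.e. z = w + 1 + I. The denominator is w^3, so it suffices to rewrite the numerator in powers of w.

P(z) = z
P(w + 1 + I) = 1 + I + w

Dividing each term by w^3:
  f = (1 + I)/w^3 + 1/w^2

Substituting back w = z - 1 - I:
  f(z) = (1 + I)/(z - 1 - I)^3 + 1/(z - 1 - I)^2

The series is finite because the numerator is a polynomial; the negative powers form the principal part.

Final answer: (1 + I)/(z - 1 - I)^3 + 1/(z - 1 - I)^2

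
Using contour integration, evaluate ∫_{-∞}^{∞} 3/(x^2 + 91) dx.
Let f(z) = 3/(z^2 + 91). The denominator has no real zeros and deg Q - deg P = 2 ≥ 2, so the integral of f over the upper semicircle |z| = R tends to 0 as R → ∞. Closing the contour in the upper half-plane,
  ∫_{-∞}^{∞} f(x) dx = 2πi · Σ Res(f, z_k)  over the poles with Im z_k > 0.

Zeros of the denominator: z^2 + 91 = 0 gives z = ±sqrt(91)*I.
Upper half-plane: z = sqrt(91)*I (simple).

Each pole is a simple zero of Q(z) = z^2 + 91, so Res(f, z₀) = P(z₀)/Q'(z₀) with P(z) = 3, Q'(z) = 2*z:
  Res(f, sqrt(91)*I) = (3)/(2*sqrt(91)*I) = -3*sqrt(91)*I/182

∫_{-∞}^{∞} f(x) dx = 2πi · (-3*sqrt(91)*I/182) = 3*sqrt(91)*pi/91

Final answer: 3*sqrt(91)*pi/91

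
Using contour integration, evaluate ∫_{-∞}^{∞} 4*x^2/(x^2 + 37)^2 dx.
Let f(z) = 4*z^2/(z^2 + 37)^2. The denominator has no real zeros and deg Q - deg P = 2 ≥ 2, so the integral of f over the upper semicircle |z| = R tends to 0 as R → ∞. Closing the contour in the upper half-plane,
  ∫_{-∞}^{∞} f(x) dx = 2πi · Σ Res(f, z_k)  over the poles with Im z_k > 0.

Zeros of the denominator: z^2 + 37 = 0 gives z = ±sqrt(37)*I.
Upper half-plane: z = sqrt(37)*I (a pole of order 2).

Write f(z) = g(z)/(z - sqrt(37)*I)^2 with g(z) = 4*z^2/(z + sqrt(37)*I)^2. For a double pole, Res(f, z₀) = g'(z₀):
  g'(z) = 8*sqrt(37)*I*z/(z + sqrt(37)*I)^3
  Res(f, sqrt(37)*I) = g'(sqrt(37)*I) = -sqrt(37)*I/37

∫_{-∞}^{∞} f(x) dx = 2πi · (-sqrt(37)*I/37) = 2*sqrt(37)*pi/37

Final answer: 2*sqrt(37)*pi/37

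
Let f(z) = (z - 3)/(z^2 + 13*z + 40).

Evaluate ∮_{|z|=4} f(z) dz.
By the residue theorem, ∮_C f(z) dz = 2πi · (sum of the residues of f at the poles inside |z| = 4).

The denominator factors as (z + 5)*(z + 8), so the singularities of f are simple poles at z = -5, z = -8.
  |-5|² = 25 > 16 = 4², so this pole is outside the contour.
  |-8|² = 64 > 16 = 4², so this pole is outside the contour.

No pole lies inside the contour, so f is analytic on and inside C and the integral is 0 (Cauchy's theorem).

Final answer: 0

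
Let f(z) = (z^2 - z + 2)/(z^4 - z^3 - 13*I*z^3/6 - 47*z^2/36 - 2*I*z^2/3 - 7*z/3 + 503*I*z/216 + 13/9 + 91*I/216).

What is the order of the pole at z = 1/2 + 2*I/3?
2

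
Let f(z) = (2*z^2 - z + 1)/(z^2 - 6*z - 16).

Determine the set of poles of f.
{-2, 8}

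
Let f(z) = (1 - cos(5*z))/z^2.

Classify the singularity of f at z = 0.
Let u = z. The argument of cos is 5*z = 5u, so
  f = (1 - cos(5u))/u^2 = ((5u)^2/2 - (5u)^4/24 + ...)/u^2 = 25/2 - (625/24)*u^2 + ...
The Laurent expansion about u = 0 has no negative powers; equivalently lim_{z→0} f(z) = 25/2 exists and is finite.
So the singularity is removable.

Final answer: removable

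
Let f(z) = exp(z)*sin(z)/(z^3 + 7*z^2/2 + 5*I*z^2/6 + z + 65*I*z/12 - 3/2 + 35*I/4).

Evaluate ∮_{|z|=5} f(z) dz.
pi*(-120/7081 - 2016*I/7081)*exp(-3)*sin(3) + pi*(-2052/19109 + 6732*I/19109)*exp(-3/2 + 2*I/3)*sin(3/2 - 2*I/3) + pi*(-1788/14381 + 972*I/14381)*exp(1 - 3*I/2)*sin(1 - 3*I/2)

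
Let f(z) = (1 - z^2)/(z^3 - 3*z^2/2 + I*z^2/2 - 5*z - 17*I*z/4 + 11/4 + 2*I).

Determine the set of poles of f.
The singularities of f are the zeros of the denominator. Factoring,
  z^3 - 3*z^2/2 + I*z^2/2 - 5*z - 17*I*z/4 + 11/4 + 2*I = (z - 1/2)*(z + 2 + I)*(z - 3 - I/2)
so the candidates are z = 1/2, z = -2 - I, z = 3 + I/2.

Check the numerator P(z) = 1 - z^2 at each one:
  P(1/2) = 3/4 ≠ 0, so z = 1/2 is a (simple) pole.
  P(-2 - I) = -2 - 4*I ≠ 0, so z = -2 - I is a (simple) pole.
  P(3 + I/2) = -31/4 - 3*I ≠ 0, so z = 3 + I/2 is a (simple) pole.

Poles of f: {-2 - I, 1/2, 3 + I/2}

Final answer: {-2 - I, 1/2, 3 + I/2}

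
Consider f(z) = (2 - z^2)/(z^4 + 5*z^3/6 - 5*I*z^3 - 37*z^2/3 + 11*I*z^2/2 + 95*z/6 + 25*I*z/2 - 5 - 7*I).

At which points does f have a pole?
The singularities of f are the zeros of the denominator. Factoring,
  z^4 + 5*z^3/6 - 5*I*z^3 - 37*z^2/3 + 11*I*z^2/2 + 95*z/6 + 25*I*z/2 - 5 - 7*I = (z + 1/3 - 2*I)*(z + 3 - 3*I)*(z - 1/2)*(z - 2)
so the candidates are z = -1/3 + 2*I, z = -3 + 3*I, z = 1/2, z = 2.

Check the numerator P(z) = 2 - z^2 at each one:
  P(-1/3 + 2*I) = 53/9 + 4*I/3 ≠ 0, so z = -1/3 + 2*I is a (simple) pole.
  P(-3 + 3*I) = 2 + 18*I ≠ 0, so z = -3 + 3*I is a (simple) pole.
  P(1/2) = 7/4 ≠ 0, so z = 1/2 is a (simple) pole.
  P(2) = -2 ≠ 0, so z = 2 is a (simple) pole.

Poles of f: {-3 + 3*I, -1/3 + 2*I, 1/2, 2}

Final answer: {-3 + 3*I, -1/3 + 2*I, 1/2, 2}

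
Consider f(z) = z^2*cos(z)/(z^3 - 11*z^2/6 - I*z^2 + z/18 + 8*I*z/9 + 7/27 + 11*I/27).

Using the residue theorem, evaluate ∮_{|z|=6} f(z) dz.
By the residue theorem, ∮_C f(z) dz = 2πi · (sum of the residues of f at the poles inside |z| = 6).

The denominator factors as (z + 1/3)*(z - 2/3 - 2*I/3)*(z - 3/2 - I/3), so the singularities of f are simple poles at z = -1/3, z = 2/3 + 2*I/3, z = 3/2 + I/3.
  |-1/3|² = 1/9 < 36 = 6², so this pole is inside the contour.
  |2/3 + 2*I/3|² = 8/9 < 36 = 6², so this pole is inside the contour.
  |3/2 + I/3|² = 85/36 < 36 = 6², so this pole is inside the contour.

With P(z) = z^2*cos(z) and Q(z) = z^3 - 11*z^2/6 - I*z^2 + z/18 + 8*I*z/9 + 7/27 + 11*I/27, each pole is simple, so Res(f, z₀) = P(z₀)/Q'(z₀) with Q'(z) = 3*z^2 - 11*z/3 - 2*I*z + 1/18 + 8*I/9.
  Res(f, -1/3) = P(-1/3)/Q'(-1/3) = (cos(1/3)/9)/(29/18 + 14*I/9) = (58/1625 - 56*I/1625)*cos(1/3)
  Res(f, 2/3 + 2*I/3) = P(2/3 + 2*I/3)/Q'(2/3 + 2*I/3) = (8*I*cos(2/3 + 2*I/3)/9)/(-19/18 - 2*I/9) = (-64/377 - 304*I/377)*cos(2/3 + 2*I/3)
  Res(f, 3/2 + I/3) = P(3/2 + I/3)/Q'(3/2 + I/3) = ((77/36 + I)*cos(3/2 + I/3))/(59/36 - I/3) = (4111/3625 + 3048*I/3625)*cos(3/2 + I/3)

Sum of residues inside C: (-64/377 - 304*I/377)*cos(2/3 + 2*I/3) + (4111/3625 + 3048*I/3625)*cos(3/2 + I/3) + (58/1625 - 56*I/1625)*cos(1/3)
∮_C f(z) dz = 2πi · ((-64/377 - 304*I/377)*cos(2/3 + 2*I/3) + (4111/3625 + 3048*I/3625)*cos(3/2 + I/3) + (58/1625 - 56*I/1625)*cos(1/3)) = pi*(608/377 - 128*I/377)*cos(2/3 + 2*I/3) + pi*(112/1625 + 116*I/1625)*cos(1/3) + pi*(-6096/3625 + 8222*I/3625)*cos(3/2 + I/3)

Final answer: pi*(608/377 - 128*I/377)*cos(2/3 + 2*I/3) + pi*(112/1625 + 116*I/1625)*cos(1/3) + pi*(-6096/3625 + 8222*I/3625)*cos(3/2 + I/3)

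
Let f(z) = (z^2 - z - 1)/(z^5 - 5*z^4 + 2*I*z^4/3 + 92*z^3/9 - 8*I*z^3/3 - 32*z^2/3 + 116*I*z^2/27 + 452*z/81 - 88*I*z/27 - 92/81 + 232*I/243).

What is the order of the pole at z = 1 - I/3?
4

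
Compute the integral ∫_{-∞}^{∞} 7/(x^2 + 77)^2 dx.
sqrt(77)*pi/1694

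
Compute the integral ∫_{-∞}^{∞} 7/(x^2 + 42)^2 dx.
Let f(z) = 7/(z^2 + 42)^2. The denominator has no real zeros and deg Q - deg P = 4 ≥ 2, so the integral of f over the upper semicircle |z| = R tends to 0 as R → ∞. Closing the contour in the upper half-plane,
  ∫_{-∞}^{∞} f(x) dx = 2πi · Σ Res(f, z_k)  over the poles with Im z_k > 0.

Zeros of the denominator: z^2 + 42 = 0 gives z = ±sqrt(42)*I.
Upper half-plane: z = sqrt(42)*I (a pole of order 2).

Write f(z) = g(z)/(z - sqrt(42)*I)^2 with g(z) = 7/(z + sqrt(42)*I)^2. For a double pole, Res(f, z₀) = g'(z₀):
  g'(z) = -14/(z + sqrt(42)*I)^3
  Res(f, sqrt(42)*I) = g'(sqrt(42)*I) = -sqrt(42)*I/1008

∫_{-∞}^{∞} f(x) dx = 2πi · (-sqrt(42)*I/1008) = sqrt(42)*pi/504

Final answer: sqrt(42)*pi/504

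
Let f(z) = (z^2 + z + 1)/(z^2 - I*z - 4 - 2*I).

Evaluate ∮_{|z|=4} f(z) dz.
pi*(-2 + 2*I)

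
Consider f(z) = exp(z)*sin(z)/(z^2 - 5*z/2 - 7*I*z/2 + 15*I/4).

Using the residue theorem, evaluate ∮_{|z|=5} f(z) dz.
By the residue theorem, ∮_C f(z) dz = 2πi · (sum of the residues of f at the poles inside |z| = 5).

The denominator factors as (z - 3/2 - 3*I)*(z - 1 - I/2), so the singularities of f are simple poles at z = 3/2 + 3*I, z = 1 + I/2.
  |3/2 + 3*I|² = 45/4 < 25 = 5², so this pole is inside the contour.
  |1 + I/2|² = 5/4 < 25 = 5², so this pole is inside the contour.

With P(z) = exp(z)*sin(z) and Q(z) = z^2 - 5*z/2 - 7*I*z/2 + 15*I/4, each pole is simple, so Res(f, z₀) = P(z₀)/Q'(z₀) with Q'(z) = 2*z - 5/2 - 7*I/2.
  Res(f, 3/2 + 3*I) = P(3/2 + 3*I)/Q'(3/2 + 3*I) = (exp(3/2 + 3*I)*sin(3/2 + 3*I))/(1/2 + 5*I/2) = (1/13 - 5*I/13)*exp(3/2 + 3*I)*sin(3/2 + 3*I)
  Res(f, 1 + I/2) = P(1 + I/2)/Q'(1 + I/2) = (exp(1 + I/2)*sin(1 + I/2))/(-1/2 - 5*I/2) = (-1/13 + 5*I/13)*exp(1 + I/2)*sin(1 + I/2)

Sum of residues inside C: (-1/13 + 5*I/13)*exp(1 + I/2)*sin(1 + I/2) + (1/13 - 5*I/13)*exp(3/2 + 3*I)*sin(3/2 + 3*I)
∮_C f(z) dz = 2πi · ((-1/13 + 5*I/13)*exp(1 + I/2)*sin(1 + I/2) + (1/13 - 5*I/13)*exp(3/2 + 3*I)*sin(3/2 + 3*I)) = pi*(10/13 + 2*I/13)*exp(3/2 + 3*I)*sin(3/2 + 3*I) + pi*(-10/13 - 2*I/13)*exp(1 + I/2)*sin(1 + I/2)

Final answer: pi*(10/13 + 2*I/13)*exp(3/2 + 3*I)*sin(3/2 + 3*I) + pi*(-10/13 - 2*I/13)*exp(1 + I/2)*sin(1 + I/2)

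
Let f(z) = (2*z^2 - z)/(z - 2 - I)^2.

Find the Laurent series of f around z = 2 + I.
Put w = z - (2 + I), i.e. z = w + 2 + I. The denominator is w^2, so it suffices to rewrite the numerator in powers of w.

P(z) = 2*z^2 - z
P(w + 2 + I) = 4 + 7*I + (7 + 4*I)*w + 2*w^2

Dividing each term by w^2:
  f = (4 + 7*I)/w^2 + (7 + 4*I)/w + 2

Substituting back w = z - 2 - I:
  f(z) = (4 + 7*I)/(z - 2 - I)^2 + (7 + 4*I)/(z - 2 - I) + 2

The series is finite because the numerator is a polynomial; the negative powers form the principal part, and the coefficient of 1/(z - 2 - I) gives Res(f, 2 + I) = 7 + 4*I.

Final answer: (4 + 7*I)/(z - 2 - I)^2 + (7 + 4*I)/(z - 2 - I) + 2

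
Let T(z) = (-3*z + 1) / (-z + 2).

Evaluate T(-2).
Substitute z = -2:
  numerator:   -3*(-2) + 1 = 7
  denominator: -(-2) + 2 = 4
T(-2) = (7)/(4) = 7/4

Final answer: 7/4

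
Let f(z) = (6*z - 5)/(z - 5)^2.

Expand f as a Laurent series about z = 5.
Put w = z - (5), i.e. z = w + 5. The denominator is w^2, so it suffices to rewrite the numerator in powers of w.

P(z) = 6*z - 5
P(w + 5) = 25 + 6*w

Dividing each term by w^2:
  f = 25/w^2 + 6/w

Substituting back w = z - 5:
  f(z) = 25/(z - 5)^2 + 6/(z - 5)

The series is finite because the numerator is a polynomial; the negative powers form the principal part, and the coefficient of 1/(z - 5) gives Res(f, 5) = 6.

Final answer: 25/(z - 5)^2 + 6/(z - 5)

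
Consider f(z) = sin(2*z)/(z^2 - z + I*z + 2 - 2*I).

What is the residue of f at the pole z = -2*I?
Write f(z) = P(z)/Q(z) with P(z) = sin(2*z) and Q(z) = z^2 - z + I*z + 2 - 2*I.
The denominator factors as Q(z) = (z - 1 - I)*(z + 2*I), so z = -2*I is a simple zero of Q and P is analytic there; z = -2*I is therefore a simple pole and
  Res(f, z₀) = P(z₀)/Q'(z₀).

Q'(z) = 2*z - 1 + I, so Q'(-2*I) = -1 - 3*I.
P(-2*I) = -I*sinh(4).

Res(f, -2*I) = (-I*sinh(4))/(-1 - 3*I) = (3/10 + I/10)*sinh(4)

Final answer: (3/10 + I/10)*sinh(4)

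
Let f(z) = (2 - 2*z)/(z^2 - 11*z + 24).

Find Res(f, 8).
Write f(z) = P(z)/Q(z) with P(z) = 2 - 2*z and Q(z) = z^2 - 11*z + 24.
The denominator factors as Q(z) = (z - 8)*(z - 3), so z = 8 is a simple zero of Q and P is analytic there; z = 8 is therefore a simple pole and
  Res(f, z₀) = P(z₀)/Q'(z₀).

Q'(z) = 2*z - 11, so Q'(8) = 5.
P(8) = -14.

Res(f, 8) = (-14)/(5) = -14/5

Final answer: -14/5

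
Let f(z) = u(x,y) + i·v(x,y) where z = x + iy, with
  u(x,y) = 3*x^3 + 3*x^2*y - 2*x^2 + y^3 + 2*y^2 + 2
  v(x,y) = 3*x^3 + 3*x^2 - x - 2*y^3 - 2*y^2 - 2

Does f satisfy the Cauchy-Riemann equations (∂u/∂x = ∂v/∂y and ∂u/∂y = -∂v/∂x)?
∂u/∂x = 9*x^2 + 6*x*y - 4*x
∂v/∂y = -6*y^2 - 4*y
∂u/∂y = 3*x^2 + 3*y^2 + 4*y
∂v/∂x = 9*x^2 + 6*x - 1
∂u/∂x ≠ ∂v/∂y and ∂u/∂y ≠ -∂v/∂x; the Cauchy-Riemann equations are not satisfied, so f is not analytic.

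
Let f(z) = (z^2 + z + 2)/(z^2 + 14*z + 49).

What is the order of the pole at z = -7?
Factor the denominator:
  z^2 + 14*z + 49 = (z + 7)^2

The numerator P(z) = z^2 + z + 2 has P(-7) = 44 ≠ 0, so no factor of (z + 7) cancels.
Near z = -7 we can therefore write f(z) = g(z)/(z + 7)^2 with g analytic at -7 and g(-7) ≠ 0 (g is just the numerator).

Hence z = -7 is a pole of order 2.

Final answer: 2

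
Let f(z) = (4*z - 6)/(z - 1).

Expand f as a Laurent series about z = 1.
Put w = z - (1), i.e. z = w + 1. The denominator is w, so it suffices to rewrite the numerator in powers of w.

P(z) = 4*z - 6
P(w + 1) = -2 + 4*w

Dividing each term by w:
  f = -2/w + 4

Substituting back w = z - 1:
  f(z) = -2/(z - 1) + 4

The series is finite because the numerator is a polynomial; the negative powers form the principal part, and the coefficient of 1/(z - 1) gives Res(f, 1) = -2.

Final answer: -2/(z - 1) + 4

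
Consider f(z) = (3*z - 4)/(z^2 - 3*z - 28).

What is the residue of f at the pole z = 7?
17/11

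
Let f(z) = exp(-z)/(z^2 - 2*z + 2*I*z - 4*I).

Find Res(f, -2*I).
Write f(z) = P(z)/Q(z) with P(z) = exp(-z) and Q(z) = z^2 - 2*z + 2*I*z - 4*I.
The denominator factors as Q(z) = (z + 2*I)*(z - 2), so z = -2*I is a simple zero of Q and P is analytic there; z = -2*I is therefore a simple pole and
  Res(f, z₀) = P(z₀)/Q'(z₀).

Q'(z) = 2*z - 2 + 2*I, so Q'(-2*I) = -2 - 2*I.
P(-2*I) = exp(2*I).

Res(f, -2*I) = (exp(2*I))/(-2 - 2*I) = (-1/4 + I/4)*exp(2*I)

Final answer: (-1/4 + I/4)*exp(2*I)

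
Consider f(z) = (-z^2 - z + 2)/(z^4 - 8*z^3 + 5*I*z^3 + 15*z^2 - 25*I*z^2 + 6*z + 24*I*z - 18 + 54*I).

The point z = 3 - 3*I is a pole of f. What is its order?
Factor the denominator:
  z^4 - 8*z^3 + 5*I*z^3 + 15*z^2 - 25*I*z^2 + 6*z + 24*I*z - 18 + 54*I = (z - 3 + 3*I)^2*(z - 3 - I)*(z + 1)

The numerator P(z) = -z^2 - z + 2 has P(3 - 3*I) = -1 + 21*I ≠ 0, so no factor of (z - 3 + 3*I) cancels.
Near z = 3 - 3*I we can therefore write f(z) = g(z)/(z - 3 + 3*I)^2 with g analytic at 3 - 3*I and g(3 - 3*I) ≠ 0 (g is the numerator divided by the remaining denominator factors).

Hence z = 3 - 3*I is a pole of order 2.

Final answer: 2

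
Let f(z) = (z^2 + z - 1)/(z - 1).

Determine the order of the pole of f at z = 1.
1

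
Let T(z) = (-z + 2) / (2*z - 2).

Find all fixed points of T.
T(z) = z means -z + 2 = z*(2*z - 2), i.e.
  2*z^2 - z - 2 = 0.
Discriminant: (-1)^2 - 4*(2)*(-2) = 17, so the roots are real.
  z = (1 ± sqrt(17))/(2*(2))
Fixed points: {1/4 - sqrt(17)/4, 1/4 + sqrt(17)/4}

Final answer: {1/4 - sqrt(17)/4, 1/4 + sqrt(17)/4}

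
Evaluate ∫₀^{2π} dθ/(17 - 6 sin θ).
Call the integral J. The integrand is 2π-periodic and we integrate over a full period, so shifting θ does not change the value (θ → θ + π/2 turns sin θ into cos θ; θ → θ + π flips the sign of the trig term). Hence
  J = ∫₀^{2π} dθ/(17 + 6 cos θ).
Put z = e^{iθ}: then cos θ = (z + 1/z)/2, dθ = dz/(iz), and z runs once counterclockwise around |z| = 1:
  J = ∮_{|z|=1} 1/(17 + 6*(z + 1/z)/2) · dz/(iz) = (2/i) ∮_{|z|=1} dz/(6*z^2 + 34*z + 6).
The roots of 6*z^2 + 34*z + 6 are z = (-17 ± sqrt(17^2 - 6^2))/6, with sqrt(253) = sqrt(253); their product is 1, so only z₊ = -17/6 + sqrt(253)/6 lies inside the unit circle (z₋ = -17/6 - sqrt(253)/6 lies outside).
z₊ is a simple zero of q(z) = 6*z^2 + 34*z + 6, so Res(1/q, z₊) = 1/q'(z₊) with q'(z) = 12*z + 34; and q'(z₊) = 6*(z₊ - z₋) = 2*sqrt(253).
Therefore J = (2/i) · 2πi · 1/(2*sqrt(253)) = 2*pi/(sqrt(253)) = 2*sqrt(253)*pi/253

Final answer: 2*sqrt(253)*pi/253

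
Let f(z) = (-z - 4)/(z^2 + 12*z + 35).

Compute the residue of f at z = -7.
Write f(z) = P(z)/Q(z) with P(z) = -z - 4 and Q(z) = z^2 + 12*z + 35.
The denominator factors as Q(z) = (z + 5)*(z + 7), so z = -7 is a simple zero of Q and P is analytic there; z = -7 is therefore a simple pole and
  Res(f, z₀) = P(z₀)/Q'(z₀).

Q'(z) = 2*z + 12, so Q'(-7) = -2.
P(-7) = 3.

Res(f, -7) = (3)/(-2) = -3/2

Final answer: -3/2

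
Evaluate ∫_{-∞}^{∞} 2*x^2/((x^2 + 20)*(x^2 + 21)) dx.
Let f(z) = 2*z^2/((z^2 + 20)*(z^2 + 21)). The denominator has no real zeros and deg Q - deg P = 2 ≥ 2, so the integral of f over the upper semicircle |z| = R tends to 0 as R → ∞. Closing the contour in the upper half-plane,
  ∫_{-∞}^{∞} f(x) dx = 2πi · Σ Res(f, z_k)  over the poles with Im z_k > 0.

Zeros of the denominator: z^2 + 20 = 0 gives z = ±2*sqrt(5)*I; z^2 + 21 = 0 gives z = ±sqrt(21)*I.
Upper half-plane: z = sqrt(21)*I, z = 2*sqrt(5)*I (simple).

Each pole is a simple zero of Q(z) = z^4 + 41*z^2 + 420, so Res(f, z₀) = P(z₀)/Q'(z₀) with P(z) = 2*z^2, Q'(z) = 4*z^3 + 82*z:
  Res(f, sqrt(21)*I) = (-42)/(-2*sqrt(21)*I) = -sqrt(21)*I
  Res(f, 2*sqrt(5)*I) = (-40)/(4*sqrt(5)*I) = 2*sqrt(5)*I

Sum of residues: I*(-sqrt(21) + 2*sqrt(5))
∫_{-∞}^{∞} f(x) dx = 2πi · (I*(-sqrt(21) + 2*sqrt(5))) = 2*pi*(-2*sqrt(5) + sqrt(21))

Final answer: 2*pi*(-2*sqrt(5) + sqrt(21))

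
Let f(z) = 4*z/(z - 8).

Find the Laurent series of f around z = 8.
Put w = z - (8), i.e. z = w + 8. The denominator is w, so it suffices to rewrite the numerator in powers of w.

P(z) = 4*z
P(w + 8) = 32 + 4*w

Dividing each term by w:
  f = 32/w + 4

Substituting back w = z - 8:
  f(z) = 32/(z - 8) + 4

The series is finite because the numerator is a polynomial; the negative powers form the principal part, and the coefficient of 1/(z - 8) gives Res(f, 8) = 32.

Final answer: 32/(z - 8) + 4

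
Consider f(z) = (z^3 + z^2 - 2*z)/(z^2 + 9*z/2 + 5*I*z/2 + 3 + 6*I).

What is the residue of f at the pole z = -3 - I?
Write f(z) = P(z)/Q(z) with P(z) = z^3 + z^2 - 2*z and Q(z) = z^2 + 9*z/2 + 5*I*z/2 + 3 + 6*I.
The denominator factors as Q(z) = (z + 3/2 + 3*I/2)*(z + 3 + I), so z = -3 - I is a simple zero of Q and P is analytic there; z = -3 - I is therefore a simple pole and
  Res(f, z₀) = P(z₀)/Q'(z₀).

Q'(z) = 2*z + 9/2 + 5*I/2, so Q'(-3 - I) = -3/2 + I/2.
P(-3 - I) = -4 - 18*I.

Res(f, -3 - I) = (-4 - 18*I)/(-3/2 + I/2) = -6/5 + 58*I/5

Final answer: -6/5 + 58*I/5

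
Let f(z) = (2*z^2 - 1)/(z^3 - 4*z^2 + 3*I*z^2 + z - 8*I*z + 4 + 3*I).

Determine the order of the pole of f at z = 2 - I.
Factor the denominator:
  z^3 - 4*z^2 + 3*I*z^2 + z - 8*I*z + 4 + 3*I = (z - 2 + I)^2*(z + I)

The numerator P(z) = 2*z^2 - 1 has P(2 - I) = 5 - 8*I ≠ 0, so no factor of (z - 2 + I) cancels.
Near z = 2 - I we can therefore write f(z) = g(z)/(z - 2 + I)^2 with g analytic at 2 - I and g(2 - I) ≠ 0 (g is the numerator divided by the remaining denominator factors).

Hence z = 2 - I is a pole of order 2.

Final answer: 2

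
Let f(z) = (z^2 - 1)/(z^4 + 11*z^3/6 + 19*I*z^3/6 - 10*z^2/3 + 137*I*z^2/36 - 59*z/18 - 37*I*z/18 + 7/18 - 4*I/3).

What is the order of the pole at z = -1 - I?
Factor the denominator:
  z^4 + 11*z^3/6 + 19*I*z^3/6 - 10*z^2/3 + 137*I*z^2/36 - 59*z/18 - 37*I*z/18 + 7/18 - 4*I/3 = (z + 1 + I)^2*(z - 2/3 + I/2)*(z + 1/2 + 2*I/3)

The numerator P(z) = z^2 - 1 has P(-1 - I) = -1 + 2*I ≠ 0, so no factor of (z + 1 + I) cancels.
Near z = -1 - I we can therefore write f(z) = g(z)/(z + 1 + I)^2 with g analytic at -1 - I and g(-1 - I) ≠ 0 (g is the numerator divided by the remaining denominator factors).

Hence z = -1 - I is a pole of order 2.

Final answer: 2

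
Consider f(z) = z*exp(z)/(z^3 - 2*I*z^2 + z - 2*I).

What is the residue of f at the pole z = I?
Write f(z) = P(z)/Q(z) with P(z) = z*exp(z) and Q(z) = z^3 - 2*I*z^2 + z - 2*I.
The denominator factors as Q(z) = (z - 2*I)*(z - I)*(z + I), so z = I is a simple zero of Q and P is analytic there; z = I is therefore a simple pole and
  Res(f, z₀) = P(z₀)/Q'(z₀).

Q'(z) = 3*z^2 - 4*I*z + 1, so Q'(I) = 2.
P(I) = I*exp(I).

Res(f, I) = (I*exp(I))/(2) = I*exp(I)/2

Final answer: I*exp(I)/2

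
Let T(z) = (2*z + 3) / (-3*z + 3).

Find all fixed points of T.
{1/6 - sqrt(35)*I/6, 1/6 + sqrt(35)*I/6}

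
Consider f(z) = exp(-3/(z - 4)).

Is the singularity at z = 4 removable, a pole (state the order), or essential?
Let u = z - 4. Then
  e^(-3/u) = Σ_{k≥0} (-3)^k/(k!·u^k) = 1 - 3/u + 9/(2*u^2) - 9/(2*u^3) + ...
which has infinitely many negative powers of u, so exp(-3/(z - 4)) has an essential singularity at z = 4.
So the singularity is essential.

Final answer: essential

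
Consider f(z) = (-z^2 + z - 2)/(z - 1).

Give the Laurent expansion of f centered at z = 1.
Put w = z - (1), i.e. z = w + 1. The denominator is w, so it suffices to rewrite the numerator in powers of w.

P(z) = -z^2 + z - 2
P(w + 1) = -2 - w - w^2

Dividing each term by w:
  f = -2/w - 1 - w

Substituting back w = z - 1:
  f(z) = -2/(z - 1) - 1 - (z - 1)

The series is finite because the numerator is a polynomial; the negative powers form the principal part, and the coefficient of 1/(z - 1) gives Res(f, 1) = -2.

Final answer: -2/(z - 1) - 1 - (z - 1)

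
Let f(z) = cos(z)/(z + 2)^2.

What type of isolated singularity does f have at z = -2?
pole of order 2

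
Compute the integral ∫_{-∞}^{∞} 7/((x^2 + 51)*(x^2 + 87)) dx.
7*pi*(-17*sqrt(87) + 29*sqrt(51))/53244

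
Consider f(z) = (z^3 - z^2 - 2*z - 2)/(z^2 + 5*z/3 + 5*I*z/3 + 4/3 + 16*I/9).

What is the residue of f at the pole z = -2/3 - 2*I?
Write f(z) = P(z)/Q(z) with P(z) = z^3 - z^2 - 2*z - 2 and Q(z) = z^2 + 5*z/3 + 5*I*z/3 + 4/3 + 16*I/9.
The denominator factors as Q(z) = (z + 2/3 + 2*I)*(z + 1 - I/3), so z = -2/3 - 2*I is a simple zero of Q and P is analytic there; z = -2/3 - 2*I is therefore a simple pole and
  Res(f, z₀) = P(z₀)/Q'(z₀).

Q'(z) = 2*z + 5/3 + 5*I/3, so Q'(-2/3 - 2*I) = 1/3 - 7*I/3.
P(-2/3 - 2*I) = 286/27 + 20*I/3.

Res(f, -2/3 - 2*I) = (286/27 + 20*I/3)/(1/3 - 7*I/3) = -487/225 + 1091*I/225

Final answer: -487/225 + 1091*I/225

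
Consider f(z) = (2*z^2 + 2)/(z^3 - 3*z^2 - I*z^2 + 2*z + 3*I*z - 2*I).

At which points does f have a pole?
The singularities of f are the zeros of the denominator. Factoring,
  z^3 - 3*z^2 - I*z^2 + 2*z + 3*I*z - 2*I = (z - 1)*(z - 2)*(z - I)
so the candidates are z = 1, z = 2, z = I.

Check the numerator P(z) = 2*z^2 + 2 at each one:
  P(1) = 4 ≠ 0, so z = 1 is a (simple) pole.
  P(2) = 10 ≠ 0, so z = 2 is a (simple) pole.
  P(I) = 0, so the factor (z - I) cancels and z = I is only a removable singularity, not a pole.

Poles of f: {1, 2}

Final answer: {1, 2}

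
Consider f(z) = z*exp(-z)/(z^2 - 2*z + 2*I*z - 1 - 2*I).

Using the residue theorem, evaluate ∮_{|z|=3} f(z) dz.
-pi*exp(I) + pi*(1 + 2*I)*exp(-2 + I)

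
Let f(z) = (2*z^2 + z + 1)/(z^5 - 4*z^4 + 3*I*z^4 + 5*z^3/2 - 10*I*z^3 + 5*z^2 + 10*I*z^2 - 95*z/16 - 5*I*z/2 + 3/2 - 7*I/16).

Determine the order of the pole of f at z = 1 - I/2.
4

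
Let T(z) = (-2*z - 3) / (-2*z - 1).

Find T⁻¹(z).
(-z + 3)/(2*z - 2)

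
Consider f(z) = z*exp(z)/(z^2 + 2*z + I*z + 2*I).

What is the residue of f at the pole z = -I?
Write f(z) = P(z)/Q(z) with P(z) = z*exp(z) and Q(z) = z^2 + 2*z + I*z + 2*I.
The denominator factors as Q(z) = (z + I)*(z + 2), so z = -I is a simple zero of Q and P is analytic there; z = -I is therefore a simple pole and
  Res(f, z₀) = P(z₀)/Q'(z₀).

Q'(z) = 2*z + 2 + I, so Q'(-I) = 2 - I.
P(-I) = -I*exp(-I).

Res(f, -I) = (-I*exp(-I))/(2 - I) = (1/5 - 2*I/5)*exp(-I)

Final answer: (1/5 - 2*I/5)*exp(-I)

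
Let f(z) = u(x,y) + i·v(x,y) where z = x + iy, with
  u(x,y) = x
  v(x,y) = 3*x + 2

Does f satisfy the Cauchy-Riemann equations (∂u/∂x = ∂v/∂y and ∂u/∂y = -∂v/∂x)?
∂u/∂x = 1
∂v/∂y = 0
∂u/∂y = 0
∂v/∂x = 3
∂u/∂x ≠ ∂v/∂y and ∂u/∂y ≠ -∂v/∂x; the Cauchy-Riemann equations are not satisfied, so f is not analytic.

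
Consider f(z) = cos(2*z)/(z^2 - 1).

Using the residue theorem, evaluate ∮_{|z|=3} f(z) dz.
0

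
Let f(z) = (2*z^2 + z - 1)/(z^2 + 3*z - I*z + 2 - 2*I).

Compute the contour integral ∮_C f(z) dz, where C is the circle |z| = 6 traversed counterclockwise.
By the residue theorem, ∮_C f(z) dz = 2πi · (sum of the residues of f at the poles inside |z| = 6).

The denominator factors as (z + 2)*(z + 1 - I), so the singularities of f are simple poles at z = -2, z = -1 + I.
  |-2|² = 4 < 36 = 6², so this pole is inside the contour.
  |-1 + I|² = 2 < 36 = 6², so this pole is inside the contour.

With P(z) = 2*z^2 + z - 1 and Q(z) = z^2 + 3*z - I*z + 2 - 2*I, each pole is simple, so Res(f, z₀) = P(z₀)/Q'(z₀) with Q'(z) = 2*z + 3 - I.
  Res(f, -2) = P(-2)/Q'(-2) = (5)/(-1 - I) = -5/2 + 5*I/2
  Res(f, -1 + I) = P(-1 + I)/Q'(-1 + I) = (-2 - 3*I)/(1 + I) = -5/2 - I/2

Sum of residues inside C: -5 + 2*I
∮_C f(z) dz = 2πi · (-5 + 2*I) = pi*(-4 - 10*I)

Final answer: pi*(-4 - 10*I)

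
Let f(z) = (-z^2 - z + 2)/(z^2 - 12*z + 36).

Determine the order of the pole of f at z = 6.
Factor the denominator:
  z^2 - 12*z + 36 = (z - 6)^2

The numerator P(z) = -z^2 - z + 2 has P(6) = -40 ≠ 0, so no factor of (z - 6) cancels.
Near z = 6 we can therefore write f(z) = g(z)/(z - 6)^2 with g analytic at 6 and g(6) ≠ 0 (g is just the numerator).

Hence z = 6 is a pole of order 2.

Final answer: 2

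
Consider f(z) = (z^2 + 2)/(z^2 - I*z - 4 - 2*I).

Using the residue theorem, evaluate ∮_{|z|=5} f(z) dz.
By the residue theorem, ∮_C f(z) dz = 2πi · (sum of the residues of f at the poles inside |z| = 5).

The denominator factors as (z - 2 - I)*(z + 2), so the singularities of f are simple poles at z = 2 + I, z = -2.
  |2 + I|² = 5 < 25 = 5², so this pole is inside the contour.
  |-2|² = 4 < 25 = 5², so this pole is inside the contour.

With P(z) = z^2 + 2 and Q(z) = z^2 - I*z - 4 - 2*I, each pole is simple, so Res(f, z₀) = P(z₀)/Q'(z₀) with Q'(z) = 2*z - I.
  Res(f, 2 + I) = P(2 + I)/Q'(2 + I) = (5 + 4*I)/(4 + I) = 24/17 + 11*I/17
  Res(f, -2) = P(-2)/Q'(-2) = (6)/(-4 - I) = -24/17 + 6*I/17

Sum of residues inside C: I
∮_C f(z) dz = 2πi · (I) = -2*pi

Final answer: -2*pi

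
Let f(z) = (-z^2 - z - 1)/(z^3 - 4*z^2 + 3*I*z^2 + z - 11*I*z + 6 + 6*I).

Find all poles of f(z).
The singularities of f are the zeros of the denominator. Factoring,
  z^3 - 4*z^2 + 3*I*z^2 + z - 11*I*z + 6 + 6*I = (z - 1 + I)*(z - 3)*(z + 2*I)
so the candidates are z = 1 - I, z = 3, z = -2*I.

Check the numerator P(z) = -z^2 - z - 1 at each one:
  P(1 - I) = -2 + 3*I ≠ 0, so z = 1 - I is a (simple) pole.
  P(3) = -13 ≠ 0, so z = 3 is a (simple) pole.
  P(-2*I) = 3 + 2*I ≠ 0, so z = -2*I is a (simple) pole.

Poles of f: {-2*I, 1 - I, 3}

Final answer: {-2*I, 1 - I, 3}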